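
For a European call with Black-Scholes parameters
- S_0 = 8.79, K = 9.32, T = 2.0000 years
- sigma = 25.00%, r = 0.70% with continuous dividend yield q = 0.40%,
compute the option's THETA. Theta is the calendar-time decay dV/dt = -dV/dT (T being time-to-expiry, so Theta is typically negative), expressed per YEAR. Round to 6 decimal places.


Answer: Theta = -0.313489

Derivation:
d1 = 0.0281487415; d2 = -0.3254046491
phi(d1) = 0.3987842604; exp(-qT) = 0.9920319148; exp(-rT) = 0.9860975443
Theta = -S*exp(-qT)*phi(d1)*sigma/(2*sqrt(T)) - r*K*exp(-rT)*N(d2) + q*S*exp(-qT)*N(d1)
N(d1) = 0.5112282403; N(d2) = 0.3724374187; sqrt(T) = 1.4142135624
Term 1 = -8.7900 * 0.9920319148 * 0.3987842604 * 0.2500 / (2 * 1.4142135624) = -0.3073601385
Term 2 = -0.0070 * 9.3200 * 0.9860975443 * 0.3724374187 = -0.0239600179
Term 3 = 0.0040 * 8.7900 * 0.9920319148 * 0.5112282403 = 0.0178315603
Theta = -0.3073601385 + (-0.0239600179) + (0.0178315603) = -0.313489


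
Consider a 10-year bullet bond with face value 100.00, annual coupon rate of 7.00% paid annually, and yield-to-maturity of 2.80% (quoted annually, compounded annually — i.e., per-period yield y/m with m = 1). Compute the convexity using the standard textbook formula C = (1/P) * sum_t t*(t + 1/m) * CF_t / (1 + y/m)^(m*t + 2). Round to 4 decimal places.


Coupon per period c = face * coupon_rate / m = 7.000000
Periods per year m = 1; per-period yield y/m = 0.028000
Number of cashflows N = 10
Cashflows (t years, CF_t, discount factor 1/(1+y/m)^(m*t), PV):
  t = 1.0000: CF_t = 7.000000, DF = 0.972763, PV = 6.809339
  t = 2.0000: CF_t = 7.000000, DF = 0.946267, PV = 6.623870
  t = 3.0000: CF_t = 7.000000, DF = 0.920493, PV = 6.443453
  t = 4.0000: CF_t = 7.000000, DF = 0.895422, PV = 6.267951
  t = 5.0000: CF_t = 7.000000, DF = 0.871033, PV = 6.097228
  t = 6.0000: CF_t = 7.000000, DF = 0.847308, PV = 5.931156
  t = 7.0000: CF_t = 7.000000, DF = 0.824230, PV = 5.769607
  t = 8.0000: CF_t = 7.000000, DF = 0.801780, PV = 5.612458
  t = 9.0000: CF_t = 7.000000, DF = 0.779941, PV = 5.459590
  t = 10.0000: CF_t = 107.000000, DF = 0.758698, PV = 81.180670
Price P = sum_t PV_t = 136.195322
Convexity numerator sum_t t*(t + 1/m) * CF_t / (1+y/m)^(m*t + 2):
  t = 1.0000: term = 12.886907
  t = 2.0000: term = 37.607705
  t = 3.0000: term = 73.166741
  t = 4.0000: term = 118.623121
  t = 5.0000: term = 173.088212
  t = 6.0000: term = 235.723246
  t = 7.0000: term = 305.737025
  t = 8.0000: term = 382.383716
  t = 9.0000: term = 464.960745
  t = 10.0000: term = 8450.046268
Convexity = (1/P) * sum = 10254.223687 / 136.195322 = 75.290572

Answer: Convexity = 75.2906


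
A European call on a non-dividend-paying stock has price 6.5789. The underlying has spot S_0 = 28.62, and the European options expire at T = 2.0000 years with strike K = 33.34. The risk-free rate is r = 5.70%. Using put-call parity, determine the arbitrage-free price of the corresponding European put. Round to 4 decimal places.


Put-call parity: C - P = S_0 * exp(-qT) - K * exp(-rT).
S_0 * exp(-qT) = 28.6200 * 1.00000000 = 28.62000000
K * exp(-rT) = 33.3400 * 0.89225796 = 29.74788025
P = C - S*exp(-qT) + K*exp(-rT)
P = 6.5789 - 28.62000000 + 29.74788025 = 7.7068

Answer: Put price = 7.7068


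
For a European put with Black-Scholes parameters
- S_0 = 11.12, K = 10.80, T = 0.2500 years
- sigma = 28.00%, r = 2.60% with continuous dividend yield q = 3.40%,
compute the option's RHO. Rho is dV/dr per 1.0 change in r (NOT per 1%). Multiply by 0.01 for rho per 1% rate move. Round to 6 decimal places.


Answer: Rho = -1.208595

Derivation:
d1 = 0.2642796764; d2 = 0.1242796764
phi(d1) = 0.3852509238; exp(-qT) = 0.9915360229; exp(-rT) = 0.9935210793
N(-d2) = 0.4505469192
Rho = -K*T*exp(-rT)*N(-d2) = -10.8000 * 0.2500 * 0.9935210793 * 0.4505469192 = -1.208595


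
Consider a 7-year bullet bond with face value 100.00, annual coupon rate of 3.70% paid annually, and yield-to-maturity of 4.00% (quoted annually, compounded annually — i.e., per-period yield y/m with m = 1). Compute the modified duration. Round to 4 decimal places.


Answer: Modified duration = 6.0443

Derivation:
Coupon per period c = face * coupon_rate / m = 3.700000
Periods per year m = 1; per-period yield y/m = 0.040000
Number of cashflows N = 7
Cashflows (t years, CF_t, discount factor 1/(1+y/m)^(m*t), PV):
  t = 1.0000: CF_t = 3.700000, DF = 0.961538, PV = 3.557692
  t = 2.0000: CF_t = 3.700000, DF = 0.924556, PV = 3.420858
  t = 3.0000: CF_t = 3.700000, DF = 0.888996, PV = 3.289287
  t = 4.0000: CF_t = 3.700000, DF = 0.854804, PV = 3.162776
  t = 5.0000: CF_t = 3.700000, DF = 0.821927, PV = 3.041130
  t = 6.0000: CF_t = 3.700000, DF = 0.790315, PV = 2.924164
  t = 7.0000: CF_t = 103.700000, DF = 0.759918, PV = 78.803477
Price P = sum_t PV_t = 98.199384
First compute Macaulay numerator sum_t t * PV_t:
  t * PV_t at t = 1.0000: 3.557692
  t * PV_t at t = 2.0000: 6.841716
  t * PV_t at t = 3.0000: 9.867860
  t * PV_t at t = 4.0000: 12.651102
  t * PV_t at t = 5.0000: 15.205651
  t * PV_t at t = 6.0000: 17.544982
  t * PV_t at t = 7.0000: 551.624341
Macaulay duration D = 617.293344 / 98.199384 = 6.286122
Modified duration = D / (1 + y/m) = 6.286122 / (1 + 0.040000) = 6.044348


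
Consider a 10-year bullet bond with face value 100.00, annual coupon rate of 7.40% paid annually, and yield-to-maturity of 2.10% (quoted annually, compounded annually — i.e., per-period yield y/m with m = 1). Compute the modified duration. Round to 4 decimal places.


Answer: Modified duration = 7.7413

Derivation:
Coupon per period c = face * coupon_rate / m = 7.400000
Periods per year m = 1; per-period yield y/m = 0.021000
Number of cashflows N = 10
Cashflows (t years, CF_t, discount factor 1/(1+y/m)^(m*t), PV):
  t = 1.0000: CF_t = 7.400000, DF = 0.979432, PV = 7.247796
  t = 2.0000: CF_t = 7.400000, DF = 0.959287, PV = 7.098723
  t = 3.0000: CF_t = 7.400000, DF = 0.939556, PV = 6.952716
  t = 4.0000: CF_t = 7.400000, DF = 0.920231, PV = 6.809712
  t = 5.0000: CF_t = 7.400000, DF = 0.901304, PV = 6.669649
  t = 6.0000: CF_t = 7.400000, DF = 0.882766, PV = 6.532468
  t = 7.0000: CF_t = 7.400000, DF = 0.864609, PV = 6.398107
  t = 8.0000: CF_t = 7.400000, DF = 0.846826, PV = 6.266511
  t = 9.0000: CF_t = 7.400000, DF = 0.829408, PV = 6.137621
  t = 10.0000: CF_t = 107.400000, DF = 0.812349, PV = 87.246268
Price P = sum_t PV_t = 147.359572
First compute Macaulay numerator sum_t t * PV_t:
  t * PV_t at t = 1.0000: 7.247796
  t * PV_t at t = 2.0000: 14.197446
  t * PV_t at t = 3.0000: 20.858148
  t * PV_t at t = 4.0000: 27.238848
  t * PV_t at t = 5.0000: 33.348247
  t * PV_t at t = 6.0000: 39.194806
  t * PV_t at t = 7.0000: 44.786752
  t * PV_t at t = 8.0000: 50.132085
  t * PV_t at t = 9.0000: 55.238586
  t * PV_t at t = 10.0000: 872.462683
Macaulay duration D = 1164.705398 / 147.359572 = 7.903833
Modified duration = D / (1 + y/m) = 7.903833 / (1 + 0.021000) = 7.741266


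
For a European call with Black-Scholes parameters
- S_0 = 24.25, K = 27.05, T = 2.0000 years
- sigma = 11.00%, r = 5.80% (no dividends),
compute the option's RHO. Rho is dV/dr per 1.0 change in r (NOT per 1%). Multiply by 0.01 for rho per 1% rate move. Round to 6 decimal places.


Answer: Rho = 23.424008

Derivation:
d1 = 0.1210413309; d2 = -0.0345221610
phi(d1) = 0.3960305061; exp(-qT) = 1.0000000000; exp(-rT) = 0.8904752233
N(d2) = 0.4862303855
Rho = K*T*exp(-rT)*N(d2) = 27.0500 * 2.0000 * 0.8904752233 * 0.4862303855 = 23.424008


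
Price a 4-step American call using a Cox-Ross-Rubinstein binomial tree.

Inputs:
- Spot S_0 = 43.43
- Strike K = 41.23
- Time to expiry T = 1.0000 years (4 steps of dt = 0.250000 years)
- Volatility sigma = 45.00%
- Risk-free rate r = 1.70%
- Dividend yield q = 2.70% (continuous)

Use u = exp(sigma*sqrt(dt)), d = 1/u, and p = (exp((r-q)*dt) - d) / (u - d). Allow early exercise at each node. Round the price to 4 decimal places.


dt = T/N = 0.250000
u = exp(sigma*sqrt(dt)) = 1.252323; d = 1/u = 0.798516
p = (exp((r-q)*dt) - d) / (u - d) = 0.438484
Discount per step: exp(-r*dt) = 0.995759
Stock lattice S(k, i) with i counting down-moves:
  k=0: S(0,0) = 43.4300
  k=1: S(1,0) = 54.3884; S(1,1) = 34.6796
  k=2: S(2,0) = 68.1118; S(2,1) = 43.4300; S(2,2) = 27.6922
  k=3: S(3,0) = 85.2980; S(3,1) = 54.3884; S(3,2) = 34.6796; S(3,3) = 22.1127
  k=4: S(4,0) = 106.8206; S(4,1) = 68.1118; S(4,2) = 43.4300; S(4,3) = 27.6922; S(4,4) = 17.6573
Terminal payoffs V(N, i) = max(S_T - K, 0):
  V(4,0) = 65.590563; V(4,1) = 26.881798; V(4,2) = 2.200000; V(4,3) = 0.000000; V(4,4) = 0.000000
Backward induction: V(k, i) = exp(-r*dt) * [p * V(k+1, i) + (1-p) * V(k+1, i+1)]; then take max(V_cont, immediate exercise) for American.
  V(3,0) = exp(-r*dt) * [p*65.590563 + (1-p)*26.881798] = 43.668985; exercise = 44.067952; V(3,0) = max -> 44.067952
  V(3,1) = exp(-r*dt) * [p*26.881798 + (1-p)*2.200000] = 12.967346; exercise = 13.158376; V(3,1) = max -> 13.158376
  V(3,2) = exp(-r*dt) * [p*2.200000 + (1-p)*0.000000] = 0.960574; exercise = 0.000000; V(3,2) = max -> 0.960574
  V(3,3) = exp(-r*dt) * [p*0.000000 + (1-p)*0.000000] = 0.000000; exercise = 0.000000; V(3,3) = max -> 0.000000
  V(2,0) = exp(-r*dt) * [p*44.067952 + (1-p)*13.158376] = 26.598447; exercise = 26.881798; V(2,0) = max -> 26.881798
  V(2,1) = exp(-r*dt) * [p*13.158376 + (1-p)*0.960574] = 6.282358; exercise = 2.200000; V(2,1) = max -> 6.282358
  V(2,2) = exp(-r*dt) * [p*0.960574 + (1-p)*0.000000] = 0.419410; exercise = 0.000000; V(2,2) = max -> 0.419410
  V(1,0) = exp(-r*dt) * [p*26.881798 + (1-p)*6.282358] = 15.249934; exercise = 13.158376; V(1,0) = max -> 15.249934
  V(1,1) = exp(-r*dt) * [p*6.282358 + (1-p)*0.419410] = 2.977538; exercise = 0.000000; V(1,1) = max -> 2.977538
  V(0,0) = exp(-r*dt) * [p*15.249934 + (1-p)*2.977538] = 8.323338; exercise = 2.200000; V(0,0) = max -> 8.323338

Answer: Price = V(0,0) = 8.3233


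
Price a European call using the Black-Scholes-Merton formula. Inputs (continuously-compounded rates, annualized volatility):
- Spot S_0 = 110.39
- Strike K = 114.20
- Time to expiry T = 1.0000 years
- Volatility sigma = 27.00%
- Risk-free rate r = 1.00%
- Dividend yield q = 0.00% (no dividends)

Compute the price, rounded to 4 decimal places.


d1 = (ln(S/K) + (r - q + 0.5*sigma^2) * T) / (sigma * sqrt(T)) = 0.04636390
d2 = d1 - sigma * sqrt(T) = -0.22363610
exp(-rT) = 0.99004983; exp(-qT) = 1.00000000
C = S_0 * exp(-qT) * N(d1) - K * exp(-rT) * N(d2)
N(d1) = 0.51848990; N(d2) = 0.41152024
C = 110.3900 * 1.00000000 * 0.51848990 - 114.2000 * 0.99004983 * 0.41152024 = 10.7081

Answer: Price = 10.7081


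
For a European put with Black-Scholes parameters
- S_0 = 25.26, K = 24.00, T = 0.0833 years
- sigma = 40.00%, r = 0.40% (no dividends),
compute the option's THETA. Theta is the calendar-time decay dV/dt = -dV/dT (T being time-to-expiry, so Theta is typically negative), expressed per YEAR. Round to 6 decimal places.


Answer: Theta = -6.117291

Derivation:
d1 = 0.5038286658; d2 = 0.3883817083
phi(d1) = 0.3513894258; exp(-qT) = 1.0000000000; exp(-rT) = 0.9996668555
Theta = -S*exp(-qT)*phi(d1)*sigma/(2*sqrt(T)) + r*K*exp(-rT)*N(-d2) - q*S*exp(-qT)*N(-d1)
N(-d1) = 0.3071908909; N(-d2) = 0.3488667893; sqrt(T) = 0.2886173938
Term 1 = -25.2600 * 1.0000000000 * 0.3513894258 * 0.4000 / (2 * 0.2886173938) = -6.1507705955
Term 2 = 0.0040 * 24.0000 * 0.9996668555 * 0.3488667893 = 0.0334800544
Term 3 = 0 (no dividend yield, q = 0)
Theta = -6.1507705955 + (0.0334800544) + (0.0000000000) = -6.117291


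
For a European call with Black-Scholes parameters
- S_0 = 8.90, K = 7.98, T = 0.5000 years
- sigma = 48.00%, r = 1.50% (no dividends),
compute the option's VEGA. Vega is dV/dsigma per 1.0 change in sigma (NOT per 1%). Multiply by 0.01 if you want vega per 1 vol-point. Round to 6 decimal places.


Answer: Vega = 2.200779

Derivation:
d1 = 0.5132795767; d2 = 0.1738683217
phi(d1) = 0.3497045950; exp(-qT) = 1.0000000000; exp(-rT) = 0.9925280548
Vega = S * exp(-qT) * phi(d1) * sqrt(T) = 8.9000 * 1.0000000000 * 0.3497045950 * 0.7071067812 = 2.200779


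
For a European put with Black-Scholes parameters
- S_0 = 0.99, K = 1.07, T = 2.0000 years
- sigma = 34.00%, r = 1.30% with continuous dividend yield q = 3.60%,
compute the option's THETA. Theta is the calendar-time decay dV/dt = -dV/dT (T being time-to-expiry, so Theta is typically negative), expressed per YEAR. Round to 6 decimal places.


Answer: Theta = -0.051617

Derivation:
d1 = -0.0168644641; d2 = -0.4976970753
phi(d1) = 0.3988855528; exp(-qT) = 0.9305308958; exp(-rT) = 0.9743350896
Theta = -S*exp(-qT)*phi(d1)*sigma/(2*sqrt(T)) + r*K*exp(-rT)*N(-d2) - q*S*exp(-qT)*N(-d1)
N(-d1) = 0.5067276289; N(-d2) = 0.6906512151; sqrt(T) = 1.4142135624
Term 1 = -0.9900 * 0.9305308958 * 0.3988855528 * 0.3400 / (2 * 1.4142135624) = -0.0441721179
Term 2 = 0.0130 * 1.0700 * 0.9743350896 * 0.6906512151 = 0.0093603967
Term 3 = -0.0360 * 0.9900 * 0.9305308958 * 0.5067276289 = -0.0168051765
Theta = -0.0441721179 + (0.0093603967) + (-0.0168051765) = -0.051617


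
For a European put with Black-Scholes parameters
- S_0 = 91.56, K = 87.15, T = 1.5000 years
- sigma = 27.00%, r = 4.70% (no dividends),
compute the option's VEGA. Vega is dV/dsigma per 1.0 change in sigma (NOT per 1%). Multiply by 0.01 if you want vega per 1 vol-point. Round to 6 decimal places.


d1 = 0.5278158173; d2 = 0.1971347020
phi(d1) = 0.3470684342; exp(-qT) = 1.0000000000; exp(-rT) = 0.9319277395
Vega = S * exp(-qT) * phi(d1) * sqrt(T) = 91.5600 * 1.0000000000 * 0.3470684342 * 1.2247448714 = 38.919435

Answer: Vega = 38.919435


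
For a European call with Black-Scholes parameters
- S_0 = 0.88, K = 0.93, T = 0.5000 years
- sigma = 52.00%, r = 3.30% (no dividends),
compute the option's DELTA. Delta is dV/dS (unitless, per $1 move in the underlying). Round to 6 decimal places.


Answer: Delta = 0.531256

Derivation:
d1 = 0.0784271748; d2 = -0.2892683514
phi(d1) = 0.3977172537; exp(-qT) = 1.0000000000; exp(-rT) = 0.9836353794
N(d1) = 0.5312558712
Delta = exp(-qT) * N(d1) = 1.0000000000 * 0.5312558712 = 0.531256


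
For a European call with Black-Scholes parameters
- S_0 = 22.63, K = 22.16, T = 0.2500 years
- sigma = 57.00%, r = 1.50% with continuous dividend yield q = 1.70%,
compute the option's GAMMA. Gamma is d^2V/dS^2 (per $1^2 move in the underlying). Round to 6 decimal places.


d1 = 0.2143863080; d2 = -0.0706136920
phi(d1) = 0.3898788311; exp(-qT) = 0.9957590185; exp(-rT) = 0.9962570225
Gamma = exp(-qT) * phi(d1) / (S * sigma * sqrt(T)) = 0.9957590185 * 0.3898788311 / (22.6300 * 0.5700 * 0.5000000000) = 0.060194

Answer: Gamma = 0.060194


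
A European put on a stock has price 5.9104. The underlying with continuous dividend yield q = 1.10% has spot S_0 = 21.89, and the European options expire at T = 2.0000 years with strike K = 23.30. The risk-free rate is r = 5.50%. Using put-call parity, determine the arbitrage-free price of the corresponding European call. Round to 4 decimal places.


Put-call parity: C - P = S_0 * exp(-qT) - K * exp(-rT).
S_0 * exp(-qT) = 21.8900 * 0.97824024 = 21.41367875
K * exp(-rT) = 23.3000 * 0.89583414 = 20.87293535
C = P + S*exp(-qT) - K*exp(-rT)
C = 5.9104 + 21.41367875 - 20.87293535 = 6.4511

Answer: Call price = 6.4511


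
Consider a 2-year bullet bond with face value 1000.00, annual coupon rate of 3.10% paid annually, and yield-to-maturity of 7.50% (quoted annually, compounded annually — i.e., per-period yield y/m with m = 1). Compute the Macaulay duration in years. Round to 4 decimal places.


Answer: Macaulay duration = 1.9687 years

Derivation:
Coupon per period c = face * coupon_rate / m = 31.000000
Periods per year m = 1; per-period yield y/m = 0.075000
Number of cashflows N = 2
Cashflows (t years, CF_t, discount factor 1/(1+y/m)^(m*t), PV):
  t = 1.0000: CF_t = 31.000000, DF = 0.930233, PV = 28.837209
  t = 2.0000: CF_t = 1031.000000, DF = 0.865333, PV = 892.157923
Price P = sum_t PV_t = 920.995133
Macaulay numerator sum_t t * PV_t:
  t * PV_t at t = 1.0000: 28.837209
  t * PV_t at t = 2.0000: 1784.315846
Macaulay duration D = (sum_t t * PV_t) / P = 1813.153056 / 920.995133 = 1.968689


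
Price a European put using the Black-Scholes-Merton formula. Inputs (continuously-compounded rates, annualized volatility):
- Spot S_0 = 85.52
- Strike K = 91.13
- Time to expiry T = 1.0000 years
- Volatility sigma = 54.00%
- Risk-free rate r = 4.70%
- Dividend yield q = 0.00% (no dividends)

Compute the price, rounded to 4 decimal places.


Answer: Price = 19.0752

Derivation:
d1 = (ln(S/K) + (r - q + 0.5*sigma^2) * T) / (sigma * sqrt(T)) = 0.23937631
d2 = d1 - sigma * sqrt(T) = -0.30062369
exp(-rT) = 0.95408740; exp(-qT) = 1.00000000
P = K * exp(-rT) * N(-d2) - S_0 * exp(-qT) * N(-d1)
N(-d1) = 0.40540690; N(-d2) = 0.61814927
P = 91.1300 * 0.95408740 * 0.61814927 - 85.5200 * 1.00000000 * 0.40540690 = 19.0752


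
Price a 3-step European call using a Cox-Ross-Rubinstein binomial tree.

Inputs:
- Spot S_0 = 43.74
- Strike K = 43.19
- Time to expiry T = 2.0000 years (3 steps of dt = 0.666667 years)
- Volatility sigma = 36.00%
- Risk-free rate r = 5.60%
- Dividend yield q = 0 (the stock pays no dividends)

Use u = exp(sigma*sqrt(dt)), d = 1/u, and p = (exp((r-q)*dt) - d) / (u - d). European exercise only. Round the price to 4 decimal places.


dt = T/N = 0.666667
u = exp(sigma*sqrt(dt)) = 1.341702; d = 1/u = 0.745322
p = (exp((r-q)*dt) - d) / (u - d) = 0.490823
Discount per step: exp(-r*dt) = 0.963355
Stock lattice S(k, i) with i counting down-moves:
  k=0: S(0,0) = 43.7400
  k=1: S(1,0) = 58.6860; S(1,1) = 32.6004
  k=2: S(2,0) = 78.7392; S(2,1) = 43.7400; S(2,2) = 24.2978
  k=3: S(3,0) = 105.6445; S(3,1) = 58.6860; S(3,2) = 32.6004; S(3,3) = 18.1097
Terminal payoffs V(N, i) = max(S_T - K, 0):
  V(3,0) = 62.454462; V(3,1) = 15.496034; V(3,2) = 0.000000; V(3,3) = 0.000000
Backward induction: V(k, i) = exp(-r*dt) * [p * V(k+1, i) + (1-p) * V(k+1, i+1)].
  V(2,0) = exp(-r*dt) * [p*62.454462 + (1-p)*15.496034] = 37.131854
  V(2,1) = exp(-r*dt) * [p*15.496034 + (1-p)*0.000000] = 7.327095
  V(2,2) = exp(-r*dt) * [p*0.000000 + (1-p)*0.000000] = 0.000000
  V(1,0) = exp(-r*dt) * [p*37.131854 + (1-p)*7.327095] = 21.151380
  V(1,1) = exp(-r*dt) * [p*7.327095 + (1-p)*0.000000] = 3.464520
  V(0,0) = exp(-r*dt) * [p*21.151380 + (1-p)*3.464520] = 11.700561

Answer: Price = V(0,0) = 11.7006


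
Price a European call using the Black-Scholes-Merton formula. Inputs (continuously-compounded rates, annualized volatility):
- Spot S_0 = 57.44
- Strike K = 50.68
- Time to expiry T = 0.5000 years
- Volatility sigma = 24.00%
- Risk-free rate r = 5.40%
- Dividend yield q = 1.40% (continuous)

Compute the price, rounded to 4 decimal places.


Answer: Price = 8.6872

Derivation:
d1 = (ln(S/K) + (r - q + 0.5*sigma^2) * T) / (sigma * sqrt(T)) = 0.94050841
d2 = d1 - sigma * sqrt(T) = 0.77080278
exp(-rT) = 0.97336124; exp(-qT) = 0.99302444
C = S_0 * exp(-qT) * N(d1) - K * exp(-rT) * N(d2)
N(d1) = 0.82652158; N(d2) = 0.77958808
C = 57.4400 * 0.99302444 * 0.82652158 - 50.6800 * 0.97336124 * 0.77958808 = 8.6872


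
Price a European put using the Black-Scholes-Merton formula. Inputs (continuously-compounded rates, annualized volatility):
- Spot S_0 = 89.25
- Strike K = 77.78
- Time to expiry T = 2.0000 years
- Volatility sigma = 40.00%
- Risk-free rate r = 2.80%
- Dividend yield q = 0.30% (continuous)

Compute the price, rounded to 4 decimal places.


d1 = (ln(S/K) + (r - q + 0.5*sigma^2) * T) / (sigma * sqrt(T)) = 0.61439994
d2 = d1 - sigma * sqrt(T) = 0.04871452
exp(-rT) = 0.94553914; exp(-qT) = 0.99401796
P = K * exp(-rT) * N(-d2) - S_0 * exp(-qT) * N(-d1)
N(-d1) = 0.26947554; N(-d2) = 0.48057340
P = 77.7800 * 0.94553914 * 0.48057340 - 89.2500 * 0.99401796 * 0.26947554 = 11.4365

Answer: Price = 11.4365


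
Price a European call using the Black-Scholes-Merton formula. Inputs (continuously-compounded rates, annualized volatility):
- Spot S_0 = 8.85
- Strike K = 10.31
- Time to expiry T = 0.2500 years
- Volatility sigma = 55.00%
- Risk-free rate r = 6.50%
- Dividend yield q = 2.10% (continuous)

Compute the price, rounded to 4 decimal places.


d1 = (ln(S/K) + (r - q + 0.5*sigma^2) * T) / (sigma * sqrt(T)) = -0.37776123
d2 = d1 - sigma * sqrt(T) = -0.65276123
exp(-rT) = 0.98388132; exp(-qT) = 0.99476376
C = S_0 * exp(-qT) * N(d1) - K * exp(-rT) * N(d2)
N(d1) = 0.35280399; N(d2) = 0.25695511
C = 8.8500 * 0.99476376 * 0.35280399 - 10.3100 * 0.98388132 * 0.25695511 = 0.4995

Answer: Price = 0.4995


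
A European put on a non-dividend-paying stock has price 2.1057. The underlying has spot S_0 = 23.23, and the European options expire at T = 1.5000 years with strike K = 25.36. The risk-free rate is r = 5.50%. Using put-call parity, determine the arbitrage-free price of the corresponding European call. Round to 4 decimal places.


Answer: Call price = 1.9839

Derivation:
Put-call parity: C - P = S_0 * exp(-qT) - K * exp(-rT).
S_0 * exp(-qT) = 23.2300 * 1.00000000 = 23.23000000
K * exp(-rT) = 25.3600 * 0.92081144 = 23.35177806
C = P + S*exp(-qT) - K*exp(-rT)
C = 2.1057 + 23.23000000 - 23.35177806 = 1.9839


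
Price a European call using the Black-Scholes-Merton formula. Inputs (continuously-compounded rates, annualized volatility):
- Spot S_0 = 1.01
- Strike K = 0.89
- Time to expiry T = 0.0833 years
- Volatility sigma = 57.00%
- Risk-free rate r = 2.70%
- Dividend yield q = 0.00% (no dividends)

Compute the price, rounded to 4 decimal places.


Answer: Price = 0.1413

Derivation:
d1 = (ln(S/K) + (r - q + 0.5*sigma^2) * T) / (sigma * sqrt(T)) = 0.86477221
d2 = d1 - sigma * sqrt(T) = 0.70026030
exp(-rT) = 0.99775343; exp(-qT) = 1.00000000
C = S_0 * exp(-qT) * N(d1) - K * exp(-rT) * N(d2)
N(d1) = 0.80641809; N(d2) = 0.75811762
C = 1.0100 * 1.00000000 * 0.80641809 - 0.8900 * 0.99775343 * 0.75811762 = 0.1413


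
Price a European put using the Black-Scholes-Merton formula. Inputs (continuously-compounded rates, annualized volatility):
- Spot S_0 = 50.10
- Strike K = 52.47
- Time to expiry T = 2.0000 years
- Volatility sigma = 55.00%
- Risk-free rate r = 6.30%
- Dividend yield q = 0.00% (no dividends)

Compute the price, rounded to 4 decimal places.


d1 = (ln(S/K) + (r - q + 0.5*sigma^2) * T) / (sigma * sqrt(T)) = 0.49147705
d2 = d1 - sigma * sqrt(T) = -0.28634041
exp(-rT) = 0.88161485; exp(-qT) = 1.00000000
P = K * exp(-rT) * N(-d2) - S_0 * exp(-qT) * N(-d1)
N(-d1) = 0.31154454; N(-d2) = 0.61269129
P = 52.4700 * 0.88161485 * 0.61269129 - 50.1000 * 1.00000000 * 0.31154454 = 12.7337

Answer: Price = 12.7337


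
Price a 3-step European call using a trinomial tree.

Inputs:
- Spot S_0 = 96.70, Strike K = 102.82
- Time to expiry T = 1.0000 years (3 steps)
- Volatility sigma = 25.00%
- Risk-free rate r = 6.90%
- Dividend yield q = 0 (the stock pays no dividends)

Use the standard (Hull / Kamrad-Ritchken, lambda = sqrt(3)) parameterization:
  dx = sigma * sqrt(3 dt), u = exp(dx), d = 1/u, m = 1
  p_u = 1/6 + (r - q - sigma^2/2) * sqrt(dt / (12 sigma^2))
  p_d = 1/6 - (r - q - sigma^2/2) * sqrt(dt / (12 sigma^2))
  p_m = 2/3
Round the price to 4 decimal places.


Answer: Price = V(0,0) = 9.9670

Derivation:
dt = T/N = 0.333333; dx = sigma*sqrt(3*dt) = 0.250000
u = exp(dx) = 1.284025; d = 1/u = 0.778801
p_u = 0.191833, p_m = 0.666667, p_d = 0.141500
Discount per step: exp(-r*dt) = 0.977262
Stock lattice S(k, j) with j the centered position index:
  k=0: S(0,+0) = 96.7000
  k=1: S(1,-1) = 75.3100; S(1,+0) = 96.7000; S(1,+1) = 124.1653
  k=2: S(2,-2) = 58.6515; S(2,-1) = 75.3100; S(2,+0) = 96.7000; S(2,+1) = 124.1653; S(2,+2) = 159.4313
  k=3: S(3,-3) = 45.6778; S(3,-2) = 58.6515; S(3,-1) = 75.3100; S(3,+0) = 96.7000; S(3,+1) = 124.1653; S(3,+2) = 159.4313; S(3,+3) = 204.7139
Terminal payoffs V(N, j) = max(S_T - K, 0):
  V(3,-3) = 0.000000; V(3,-2) = 0.000000; V(3,-1) = 0.000000; V(3,+0) = 0.000000; V(3,+1) = 21.345258; V(3,+2) = 56.611347; V(3,+3) = 101.893902
Backward induction: V(k, j) = exp(-r*dt) * [p_u * V(k+1, j+1) + p_m * V(k+1, j) + p_d * V(k+1, j-1)]
  V(2,-2) = exp(-r*dt) * [p_u*0.000000 + p_m*0.000000 + p_d*0.000000] = 0.000000
  V(2,-1) = exp(-r*dt) * [p_u*0.000000 + p_m*0.000000 + p_d*0.000000] = 0.000000
  V(2,+0) = exp(-r*dt) * [p_u*21.345258 + p_m*0.000000 + p_d*0.000000] = 4.001628
  V(2,+1) = exp(-r*dt) * [p_u*56.611347 + p_m*21.345258 + p_d*0.000000] = 24.519628
  V(2,+2) = exp(-r*dt) * [p_u*101.893902 + p_m*56.611347 + p_d*21.345258] = 58.936647
  V(1,-1) = exp(-r*dt) * [p_u*4.001628 + p_m*0.000000 + p_d*0.000000] = 0.750191
  V(1,+0) = exp(-r*dt) * [p_u*24.519628 + p_m*4.001628 + p_d*0.000000] = 7.203826
  V(1,+1) = exp(-r*dt) * [p_u*58.936647 + p_m*24.519628 + p_d*4.001628] = 27.577040
  V(0,+0) = exp(-r*dt) * [p_u*27.577040 + p_m*7.203826 + p_d*0.750191] = 9.967001


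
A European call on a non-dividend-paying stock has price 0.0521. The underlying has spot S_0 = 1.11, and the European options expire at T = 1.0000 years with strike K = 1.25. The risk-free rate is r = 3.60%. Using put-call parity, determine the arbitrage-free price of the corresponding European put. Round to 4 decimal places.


Put-call parity: C - P = S_0 * exp(-qT) - K * exp(-rT).
S_0 * exp(-qT) = 1.1100 * 1.00000000 = 1.11000000
K * exp(-rT) = 1.2500 * 0.96464029 = 1.20580037
P = C - S*exp(-qT) + K*exp(-rT)
P = 0.0521 - 1.11000000 + 1.20580037 = 0.1479

Answer: Put price = 0.1479


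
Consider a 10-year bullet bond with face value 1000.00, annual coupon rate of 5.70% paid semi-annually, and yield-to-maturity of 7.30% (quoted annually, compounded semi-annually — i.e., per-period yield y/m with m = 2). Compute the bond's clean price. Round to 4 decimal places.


Coupon per period c = face * coupon_rate / m = 28.500000
Periods per year m = 2; per-period yield y/m = 0.036500
Number of cashflows N = 20
Cashflows (t years, CF_t, discount factor 1/(1+y/m)^(m*t), PV):
  t = 0.5000: CF_t = 28.500000, DF = 0.964785, PV = 27.496382
  t = 1.0000: CF_t = 28.500000, DF = 0.930811, PV = 26.528106
  t = 1.5000: CF_t = 28.500000, DF = 0.898033, PV = 25.593928
  t = 2.0000: CF_t = 28.500000, DF = 0.866409, PV = 24.692646
  t = 2.5000: CF_t = 28.500000, DF = 0.835898, PV = 23.823103
  t = 3.0000: CF_t = 28.500000, DF = 0.806462, PV = 22.984180
  t = 3.5000: CF_t = 28.500000, DF = 0.778063, PV = 22.174800
  t = 4.0000: CF_t = 28.500000, DF = 0.750664, PV = 21.393922
  t = 4.5000: CF_t = 28.500000, DF = 0.724230, PV = 20.640542
  t = 5.0000: CF_t = 28.500000, DF = 0.698726, PV = 19.913692
  t = 5.5000: CF_t = 28.500000, DF = 0.674121, PV = 19.212438
  t = 6.0000: CF_t = 28.500000, DF = 0.650382, PV = 18.535879
  t = 6.5000: CF_t = 28.500000, DF = 0.627479, PV = 17.883144
  t = 7.0000: CF_t = 28.500000, DF = 0.605382, PV = 17.253395
  t = 7.5000: CF_t = 28.500000, DF = 0.584064, PV = 16.645823
  t = 8.0000: CF_t = 28.500000, DF = 0.563496, PV = 16.059646
  t = 8.5000: CF_t = 28.500000, DF = 0.543653, PV = 15.494111
  t = 9.0000: CF_t = 28.500000, DF = 0.524508, PV = 14.948491
  t = 9.5000: CF_t = 28.500000, DF = 0.506038, PV = 14.422085
  t = 10.0000: CF_t = 1028.500000, DF = 0.488218, PV = 502.132310
Price P = sum_t PV_t = 887.828623

Answer: Price = 887.8286


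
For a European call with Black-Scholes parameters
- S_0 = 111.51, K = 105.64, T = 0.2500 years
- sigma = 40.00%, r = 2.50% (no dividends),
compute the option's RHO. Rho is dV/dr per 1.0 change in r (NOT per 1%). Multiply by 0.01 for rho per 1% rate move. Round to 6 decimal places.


Answer: Rho = 15.219720

Derivation:
d1 = 0.4016359277; d2 = 0.2016359277
phi(d1) = 0.3680287413; exp(-qT) = 1.0000000000; exp(-rT) = 0.9937694906
N(d2) = 0.5798993221
Rho = K*T*exp(-rT)*N(d2) = 105.6400 * 0.2500 * 0.9937694906 * 0.5798993221 = 15.219720


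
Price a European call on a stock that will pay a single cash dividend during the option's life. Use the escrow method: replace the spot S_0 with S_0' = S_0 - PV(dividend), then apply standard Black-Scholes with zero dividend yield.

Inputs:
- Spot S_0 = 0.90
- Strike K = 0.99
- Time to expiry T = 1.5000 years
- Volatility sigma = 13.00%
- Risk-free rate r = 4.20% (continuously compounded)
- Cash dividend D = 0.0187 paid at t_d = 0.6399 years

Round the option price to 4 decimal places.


PV(D) = D * exp(-r * t_d) = 0.0187 * 0.97348214 = 0.01820412
S_0' = S_0 - PV(D) = 0.9000 - 0.01820412 = 0.88179588
d1 = (ln(S_0'/K) + (r + sigma^2/2)*T) / (sigma*sqrt(T)) = -0.25166521
d2 = d1 - sigma*sqrt(T) = -0.41088204
exp(-rT) = 0.93894347
N(d1) = 0.40064992; N(d2) = 0.34057951
C = S_0' * N(d1) - K * exp(-rT) * N(d2) = 0.88179588 * 0.40064992 - 0.9900 * 0.93894347 * 0.34057951 = 0.0367

Answer: Price = 0.0367


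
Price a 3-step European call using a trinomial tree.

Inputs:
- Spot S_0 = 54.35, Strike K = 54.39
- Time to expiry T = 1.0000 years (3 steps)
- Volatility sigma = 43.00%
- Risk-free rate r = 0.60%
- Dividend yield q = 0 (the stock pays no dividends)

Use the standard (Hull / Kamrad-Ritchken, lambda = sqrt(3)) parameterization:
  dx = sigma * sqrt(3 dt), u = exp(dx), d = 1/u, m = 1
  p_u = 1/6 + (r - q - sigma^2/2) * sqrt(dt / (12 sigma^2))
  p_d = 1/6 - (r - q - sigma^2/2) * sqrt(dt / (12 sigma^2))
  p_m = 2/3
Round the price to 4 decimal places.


dt = T/N = 0.333333; dx = sigma*sqrt(3*dt) = 0.430000
u = exp(dx) = 1.537258; d = 1/u = 0.650509
p_u = 0.133159, p_m = 0.666667, p_d = 0.200174
Discount per step: exp(-r*dt) = 0.998002
Stock lattice S(k, j) with j the centered position index:
  k=0: S(0,+0) = 54.3500
  k=1: S(1,-1) = 35.3552; S(1,+0) = 54.3500; S(1,+1) = 83.5499
  k=2: S(2,-2) = 22.9989; S(2,-1) = 35.3552; S(2,+0) = 54.3500; S(2,+1) = 83.5499; S(2,+2) = 128.4378
  k=3: S(3,-3) = 14.9610; S(3,-2) = 22.9989; S(3,-1) = 35.3552; S(3,+0) = 54.3500; S(3,+1) = 83.5499; S(3,+2) = 128.4378; S(3,+3) = 197.4419
Terminal payoffs V(N, j) = max(S_T - K, 0):
  V(3,-3) = 0.000000; V(3,-2) = 0.000000; V(3,-1) = 0.000000; V(3,+0) = 0.000000; V(3,+1) = 29.159946; V(3,+2) = 74.047784; V(3,+3) = 143.051949
Backward induction: V(k, j) = exp(-r*dt) * [p_u * V(k+1, j+1) + p_m * V(k+1, j) + p_d * V(k+1, j-1)]
  V(2,-2) = exp(-r*dt) * [p_u*0.000000 + p_m*0.000000 + p_d*0.000000] = 0.000000
  V(2,-1) = exp(-r*dt) * [p_u*0.000000 + p_m*0.000000 + p_d*0.000000] = 0.000000
  V(2,+0) = exp(-r*dt) * [p_u*29.159946 + p_m*0.000000 + p_d*0.000000] = 3.875149
  V(2,+1) = exp(-r*dt) * [p_u*74.047784 + p_m*29.159946 + p_d*0.000000] = 29.241545
  V(2,+2) = exp(-r*dt) * [p_u*143.051949 + p_m*74.047784 + p_d*29.159946] = 74.102553
  V(1,-1) = exp(-r*dt) * [p_u*3.875149 + p_m*0.000000 + p_d*0.000000] = 0.514980
  V(1,+0) = exp(-r*dt) * [p_u*29.241545 + p_m*3.875149 + p_d*0.000000] = 6.464263
  V(1,+1) = exp(-r*dt) * [p_u*74.102553 + p_m*29.241545 + p_d*3.875149] = 30.077270
  V(0,+0) = exp(-r*dt) * [p_u*30.077270 + p_m*6.464263 + p_d*0.514980] = 8.400833

Answer: Price = V(0,0) = 8.4008


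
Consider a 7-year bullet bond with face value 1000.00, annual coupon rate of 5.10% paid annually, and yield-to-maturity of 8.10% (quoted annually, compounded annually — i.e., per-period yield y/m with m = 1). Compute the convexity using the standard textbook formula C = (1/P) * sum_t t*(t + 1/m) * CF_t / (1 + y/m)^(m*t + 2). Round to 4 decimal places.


Answer: Convexity = 38.6014

Derivation:
Coupon per period c = face * coupon_rate / m = 51.000000
Periods per year m = 1; per-period yield y/m = 0.081000
Number of cashflows N = 7
Cashflows (t years, CF_t, discount factor 1/(1+y/m)^(m*t), PV):
  t = 1.0000: CF_t = 51.000000, DF = 0.925069, PV = 47.178538
  t = 2.0000: CF_t = 51.000000, DF = 0.855753, PV = 43.643421
  t = 3.0000: CF_t = 51.000000, DF = 0.791631, PV = 40.373193
  t = 4.0000: CF_t = 51.000000, DF = 0.732314, PV = 37.348004
  t = 5.0000: CF_t = 51.000000, DF = 0.677441, PV = 34.549495
  t = 6.0000: CF_t = 51.000000, DF = 0.626680, PV = 31.960680
  t = 7.0000: CF_t = 1051.000000, DF = 0.579722, PV = 609.288328
Price P = sum_t PV_t = 844.341660
Convexity numerator sum_t t*(t + 1/m) * CF_t / (1+y/m)^(m*t + 2):
  t = 1.0000: term = 80.746385
  t = 2.0000: term = 224.088026
  t = 3.0000: term = 414.593942
  t = 4.0000: term = 639.213602
  t = 5.0000: term = 886.975396
  t = 6.0000: term = 1148.719292
  t = 7.0000: term = 29198.429825
Convexity = (1/P) * sum = 32592.766469 / 844.341660 = 38.601396


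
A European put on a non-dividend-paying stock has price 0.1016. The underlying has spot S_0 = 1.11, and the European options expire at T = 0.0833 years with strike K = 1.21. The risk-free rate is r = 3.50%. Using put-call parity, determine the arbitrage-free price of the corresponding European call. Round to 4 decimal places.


Answer: Call price = 0.0051

Derivation:
Put-call parity: C - P = S_0 * exp(-qT) - K * exp(-rT).
S_0 * exp(-qT) = 1.1100 * 1.00000000 = 1.11000000
K * exp(-rT) = 1.2100 * 0.99708875 = 1.20647738
C = P + S*exp(-qT) - K*exp(-rT)
C = 0.1016 + 1.11000000 - 1.20647738 = 0.0051


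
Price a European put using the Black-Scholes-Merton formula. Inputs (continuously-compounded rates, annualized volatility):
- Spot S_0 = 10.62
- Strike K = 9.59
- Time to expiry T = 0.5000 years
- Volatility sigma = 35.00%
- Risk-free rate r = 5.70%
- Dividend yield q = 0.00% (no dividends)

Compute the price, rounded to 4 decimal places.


Answer: Price = 0.4647

Derivation:
d1 = (ln(S/K) + (r - q + 0.5*sigma^2) * T) / (sigma * sqrt(T)) = 0.65111656
d2 = d1 - sigma * sqrt(T) = 0.40362919
exp(-rT) = 0.97190229; exp(-qT) = 1.00000000
P = K * exp(-rT) * N(-d2) - S_0 * exp(-qT) * N(-d1)
N(-d1) = 0.25748562; N(-d2) = 0.34324271
P = 9.5900 * 0.97190229 * 0.34324271 - 10.6200 * 1.00000000 * 0.25748562 = 0.4647


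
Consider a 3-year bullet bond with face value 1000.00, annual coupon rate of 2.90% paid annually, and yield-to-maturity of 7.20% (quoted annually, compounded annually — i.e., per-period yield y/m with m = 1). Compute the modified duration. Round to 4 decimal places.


Coupon per period c = face * coupon_rate / m = 29.000000
Periods per year m = 1; per-period yield y/m = 0.072000
Number of cashflows N = 3
Cashflows (t years, CF_t, discount factor 1/(1+y/m)^(m*t), PV):
  t = 1.0000: CF_t = 29.000000, DF = 0.932836, PV = 27.052239
  t = 2.0000: CF_t = 29.000000, DF = 0.870183, PV = 25.235297
  t = 3.0000: CF_t = 1029.000000, DF = 0.811738, PV = 835.277953
Price P = sum_t PV_t = 887.565490
First compute Macaulay numerator sum_t t * PV_t:
  t * PV_t at t = 1.0000: 27.052239
  t * PV_t at t = 2.0000: 50.470595
  t * PV_t at t = 3.0000: 2505.833860
Macaulay duration D = 2583.356694 / 887.565490 = 2.910610
Modified duration = D / (1 + y/m) = 2.910610 / (1 + 0.072000) = 2.715121

Answer: Modified duration = 2.7151


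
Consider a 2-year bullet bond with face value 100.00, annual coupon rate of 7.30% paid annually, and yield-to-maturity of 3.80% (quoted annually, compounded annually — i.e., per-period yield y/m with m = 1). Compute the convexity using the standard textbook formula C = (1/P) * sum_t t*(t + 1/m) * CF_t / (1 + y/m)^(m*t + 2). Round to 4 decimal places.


Answer: Convexity = 5.3239

Derivation:
Coupon per period c = face * coupon_rate / m = 7.300000
Periods per year m = 1; per-period yield y/m = 0.038000
Number of cashflows N = 2
Cashflows (t years, CF_t, discount factor 1/(1+y/m)^(m*t), PV):
  t = 1.0000: CF_t = 7.300000, DF = 0.963391, PV = 7.032755
  t = 2.0000: CF_t = 107.300000, DF = 0.928122, PV = 99.587542
Price P = sum_t PV_t = 106.620298
Convexity numerator sum_t t*(t + 1/m) * CF_t / (1+y/m)^(m*t + 2):
  t = 1.0000: term = 13.054517
  t = 2.0000: term = 554.576622
Convexity = (1/P) * sum = 567.631139 / 106.620298 = 5.323856


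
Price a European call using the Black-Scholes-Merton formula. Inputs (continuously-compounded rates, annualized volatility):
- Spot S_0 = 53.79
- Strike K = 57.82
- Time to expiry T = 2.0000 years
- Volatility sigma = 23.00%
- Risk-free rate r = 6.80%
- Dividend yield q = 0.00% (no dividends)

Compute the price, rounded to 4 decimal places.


d1 = (ln(S/K) + (r - q + 0.5*sigma^2) * T) / (sigma * sqrt(T)) = 0.35863484
d2 = d1 - sigma * sqrt(T) = 0.03336572
exp(-rT) = 0.87284263; exp(-qT) = 1.00000000
C = S_0 * exp(-qT) * N(d1) - K * exp(-rT) * N(d2)
N(d1) = 0.64006586; N(d2) = 0.51330853
C = 53.7900 * 1.00000000 * 0.64006586 - 57.8200 * 0.87284263 * 0.51330853 = 8.5236

Answer: Price = 8.5236


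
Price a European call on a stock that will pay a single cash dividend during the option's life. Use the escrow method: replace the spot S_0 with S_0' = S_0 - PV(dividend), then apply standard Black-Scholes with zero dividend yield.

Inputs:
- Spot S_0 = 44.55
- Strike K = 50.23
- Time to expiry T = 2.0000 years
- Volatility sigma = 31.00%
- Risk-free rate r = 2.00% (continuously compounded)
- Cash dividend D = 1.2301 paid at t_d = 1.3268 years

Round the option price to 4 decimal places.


PV(D) = D * exp(-r * t_d) = 1.2301 * 0.97381299 = 1.19788735
S_0' = S_0 - PV(D) = 44.5500 - 1.19788735 = 43.35211265
d1 = (ln(S_0'/K) + (r + sigma^2/2)*T) / (sigma*sqrt(T)) = -0.02544905
d2 = d1 - sigma*sqrt(T) = -0.46385525
exp(-rT) = 0.96078944
N(d1) = 0.48984839; N(d2) = 0.32137573
C = S_0' * N(d1) - K * exp(-rT) * N(d2) = 43.35211265 * 0.48984839 - 50.2300 * 0.96078944 * 0.32137573 = 5.7262

Answer: Price = 5.7262


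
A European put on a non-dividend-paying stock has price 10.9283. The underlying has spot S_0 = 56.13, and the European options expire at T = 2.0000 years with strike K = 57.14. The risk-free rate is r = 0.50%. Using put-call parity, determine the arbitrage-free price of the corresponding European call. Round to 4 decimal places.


Put-call parity: C - P = S_0 * exp(-qT) - K * exp(-rT).
S_0 * exp(-qT) = 56.1300 * 1.00000000 = 56.13000000
K * exp(-rT) = 57.1400 * 0.99004983 = 56.57144750
C = P + S*exp(-qT) - K*exp(-rT)
C = 10.9283 + 56.13000000 - 56.57144750 = 10.4869

Answer: Call price = 10.4869


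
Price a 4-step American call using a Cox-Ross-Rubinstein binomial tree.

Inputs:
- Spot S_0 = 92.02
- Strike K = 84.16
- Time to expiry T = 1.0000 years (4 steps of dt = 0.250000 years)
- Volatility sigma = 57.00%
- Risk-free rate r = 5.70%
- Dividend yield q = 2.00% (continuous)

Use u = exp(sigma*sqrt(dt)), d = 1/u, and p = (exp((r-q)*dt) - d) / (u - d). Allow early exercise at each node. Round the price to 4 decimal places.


Answer: Price = V(0,0) = 24.8183

Derivation:
dt = T/N = 0.250000
u = exp(sigma*sqrt(dt)) = 1.329762; d = 1/u = 0.752014
p = (exp((r-q)*dt) - d) / (u - d) = 0.445313
Discount per step: exp(-r*dt) = 0.985851
Stock lattice S(k, i) with i counting down-moves:
  k=0: S(0,0) = 92.0200
  k=1: S(1,0) = 122.3647; S(1,1) = 69.2004
  k=2: S(2,0) = 162.7159; S(2,1) = 92.0200; S(2,2) = 52.0397
  k=3: S(3,0) = 216.3735; S(3,1) = 122.3647; S(3,2) = 69.2004; S(3,3) = 39.1346
  k=4: S(4,0) = 287.7252; S(4,1) = 162.7159; S(4,2) = 92.0200; S(4,3) = 52.0397; S(4,4) = 29.4297
Terminal payoffs V(N, i) = max(S_T - K, 0):
  V(4,0) = 203.565225; V(4,1) = 78.555934; V(4,2) = 7.860000; V(4,3) = 0.000000; V(4,4) = 0.000000
Backward induction: V(k, i) = exp(-r*dt) * [p * V(k+1, i) + (1-p) * V(k+1, i+1)]; then take max(V_cont, immediate exercise) for American.
  V(3,0) = exp(-r*dt) * [p*203.565225 + (1-p)*78.555934] = 132.325079; exercise = 132.213471; V(3,0) = max -> 132.325079
  V(3,1) = exp(-r*dt) * [p*78.555934 + (1-p)*7.860000] = 38.785181; exercise = 38.204702; V(3,1) = max -> 38.785181
  V(3,2) = exp(-r*dt) * [p*7.860000 + (1-p)*0.000000] = 3.450637; exercise = 0.000000; V(3,2) = max -> 3.450637
  V(3,3) = exp(-r*dt) * [p*0.000000 + (1-p)*0.000000] = 0.000000; exercise = 0.000000; V(3,3) = max -> 0.000000
  V(2,0) = exp(-r*dt) * [p*132.325079 + (1-p)*38.785181] = 79.301586; exercise = 78.555934; V(2,0) = max -> 79.301586
  V(2,1) = exp(-r*dt) * [p*38.785181 + (1-p)*3.450637] = 18.914117; exercise = 7.860000; V(2,1) = max -> 18.914117
  V(2,2) = exp(-r*dt) * [p*3.450637 + (1-p)*0.000000] = 1.514873; exercise = 0.000000; V(2,2) = max -> 1.514873
  V(1,0) = exp(-r*dt) * [p*79.301586 + (1-p)*18.914117] = 45.157350; exercise = 38.204702; V(1,0) = max -> 45.157350
  V(1,1) = exp(-r*dt) * [p*18.914117 + (1-p)*1.514873] = 9.131923; exercise = 0.000000; V(1,1) = max -> 9.131923
  V(0,0) = exp(-r*dt) * [p*45.157350 + (1-p)*9.131923] = 24.818325; exercise = 7.860000; V(0,0) = max -> 24.818325


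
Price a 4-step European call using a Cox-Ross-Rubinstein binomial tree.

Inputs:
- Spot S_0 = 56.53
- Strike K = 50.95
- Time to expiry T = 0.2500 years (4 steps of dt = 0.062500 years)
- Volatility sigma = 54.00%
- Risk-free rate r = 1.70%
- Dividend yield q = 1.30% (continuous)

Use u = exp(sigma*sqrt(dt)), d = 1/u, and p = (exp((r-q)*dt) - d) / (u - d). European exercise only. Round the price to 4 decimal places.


Answer: Price = V(0,0) = 9.2514

Derivation:
dt = T/N = 0.062500
u = exp(sigma*sqrt(dt)) = 1.144537; d = 1/u = 0.873716
p = (exp((r-q)*dt) - d) / (u - d) = 0.467224
Discount per step: exp(-r*dt) = 0.998938
Stock lattice S(k, i) with i counting down-moves:
  k=0: S(0,0) = 56.5300
  k=1: S(1,0) = 64.7007; S(1,1) = 49.3912
  k=2: S(2,0) = 74.0523; S(2,1) = 56.5300; S(2,2) = 43.1538
  k=3: S(3,0) = 84.7556; S(3,1) = 64.7007; S(3,2) = 49.3912; S(3,3) = 37.7042
  k=4: S(4,0) = 97.0059; S(4,1) = 74.0523; S(4,2) = 56.5300; S(4,3) = 43.1538; S(4,4) = 32.9428
Terminal payoffs V(N, i) = max(S_T - K, 0):
  V(4,0) = 46.055868; V(4,1) = 23.102290; V(4,2) = 5.580000; V(4,3) = 0.000000; V(4,4) = 0.000000
Backward induction: V(k, i) = exp(-r*dt) * [p * V(k+1, i) + (1-p) * V(k+1, i+1)].
  V(3,0) = exp(-r*dt) * [p*46.055868 + (1-p)*23.102290] = 33.790840
  V(3,1) = exp(-r*dt) * [p*23.102290 + (1-p)*5.580000] = 13.752222
  V(3,2) = exp(-r*dt) * [p*5.580000 + (1-p)*0.000000] = 2.604344
  V(3,3) = exp(-r*dt) * [p*0.000000 + (1-p)*0.000000] = 0.000000
  V(2,0) = exp(-r*dt) * [p*33.790840 + (1-p)*13.752222] = 23.090207
  V(2,1) = exp(-r*dt) * [p*13.752222 + (1-p)*2.604344] = 7.804608
  V(2,2) = exp(-r*dt) * [p*2.604344 + (1-p)*0.000000] = 1.215521
  V(1,0) = exp(-r*dt) * [p*23.090207 + (1-p)*7.804608] = 14.930540
  V(1,1) = exp(-r*dt) * [p*7.804608 + (1-p)*1.215521] = 4.289543
  V(0,0) = exp(-r*dt) * [p*14.930540 + (1-p)*4.289543] = 9.251442
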